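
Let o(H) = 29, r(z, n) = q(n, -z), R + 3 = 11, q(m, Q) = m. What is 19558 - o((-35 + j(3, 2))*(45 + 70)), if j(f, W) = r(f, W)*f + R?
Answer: 19529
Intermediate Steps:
R = 8 (R = -3 + 11 = 8)
r(z, n) = n
j(f, W) = 8 + W*f (j(f, W) = W*f + 8 = 8 + W*f)
19558 - o((-35 + j(3, 2))*(45 + 70)) = 19558 - 1*29 = 19558 - 29 = 19529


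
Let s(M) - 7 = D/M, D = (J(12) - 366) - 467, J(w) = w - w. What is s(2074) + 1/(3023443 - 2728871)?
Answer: 118565291/17968892 ≈ 6.5984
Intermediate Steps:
J(w) = 0
D = -833 (D = (0 - 366) - 467 = -366 - 467 = -833)
s(M) = 7 - 833/M
s(2074) + 1/(3023443 - 2728871) = (7 - 833/2074) + 1/(3023443 - 2728871) = (7 - 833*1/2074) + 1/294572 = (7 - 49/122) + 1/294572 = 805/122 + 1/294572 = 118565291/17968892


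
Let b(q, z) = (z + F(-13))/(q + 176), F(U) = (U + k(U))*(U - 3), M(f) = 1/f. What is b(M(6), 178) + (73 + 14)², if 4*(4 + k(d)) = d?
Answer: 8003445/1057 ≈ 7571.9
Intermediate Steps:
k(d) = -4 + d/4
F(U) = (-4 + 5*U/4)*(-3 + U) (F(U) = (U + (-4 + U/4))*(U - 3) = (-4 + 5*U/4)*(-3 + U))
b(q, z) = (324 + z)/(176 + q) (b(q, z) = (z + (12 - 31/4*(-13) + (5/4)*(-13)²))/(q + 176) = (z + (12 + 403/4 + (5/4)*169))/(176 + q) = (z + (12 + 403/4 + 845/4))/(176 + q) = (z + 324)/(176 + q) = (324 + z)/(176 + q))
b(M(6), 178) + (73 + 14)² = (324 + 178)/(176 + 1/6) + (73 + 14)² = 502/(176 + ⅙) + 87² = 502/(1057/6) + 7569 = (6/1057)*502 + 7569 = 3012/1057 + 7569 = 8003445/1057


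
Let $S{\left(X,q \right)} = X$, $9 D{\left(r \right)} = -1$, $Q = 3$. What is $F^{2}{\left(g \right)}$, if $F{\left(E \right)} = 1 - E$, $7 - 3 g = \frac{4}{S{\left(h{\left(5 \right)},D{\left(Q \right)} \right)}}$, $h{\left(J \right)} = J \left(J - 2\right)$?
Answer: $\frac{3136}{2025} \approx 1.5486$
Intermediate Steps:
$D{\left(r \right)} = - \frac{1}{9}$ ($D{\left(r \right)} = \frac{1}{9} \left(-1\right) = - \frac{1}{9}$)
$h{\left(J \right)} = J \left(-2 + J\right)$
$g = \frac{101}{45}$ ($g = \frac{7}{3} - \frac{4 \frac{1}{5 \left(-2 + 5\right)}}{3} = \frac{7}{3} - \frac{4 \frac{1}{5 \cdot 3}}{3} = \frac{7}{3} - \frac{4 \cdot \frac{1}{15}}{3} = \frac{7}{3} - \frac{4}{45} = \frac{101}{45} \approx 2.2444$)
$F^{2}{\left(g \right)} = \left(1 - \frac{101}{45}\right)^{2} = \left(- \frac{56}{45}\right)^{2} = \frac{3136}{2025}$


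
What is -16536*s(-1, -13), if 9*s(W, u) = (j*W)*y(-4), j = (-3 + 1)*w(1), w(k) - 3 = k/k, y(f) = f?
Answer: 176384/3 ≈ 58795.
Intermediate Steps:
w(k) = 4 (w(k) = 3 + k/k = 3 + 1 = 4)
j = -8 (j = (-3 + 1)*4 = -2*4 = -8)
s(W, u) = 32*W/9 (s(W, u) = (-8*W*(-4))/9 = (32*W)/9 = 32*W/9)
-16536*s(-1, -13) = -176384*(-1)/3 = -16536*(-32/9) = 176384/3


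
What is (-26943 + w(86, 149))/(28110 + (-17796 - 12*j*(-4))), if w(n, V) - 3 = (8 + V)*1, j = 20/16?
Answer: -26783/10374 ≈ -2.5817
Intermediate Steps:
j = 5/4 (j = 20*(1/16) = 5/4 ≈ 1.2500)
w(n, V) = 11 + V (w(n, V) = 3 + (8 + V)*1 = 3 + (8 + V) = 11 + V)
(-26943 + w(86, 149))/(28110 + (-17796 - 12*j*(-4))) = (-26943 + (11 + 149))/(28110 + (-17796 - 12*(5/4)*(-4))) = (-26943 + 160)/(28110 + (-17796 - 15*(-4))) = -26783/(28110 + (-17796 - 1*(-60))) = -26783/(28110 + (-17796 + 60)) = -26783/(28110 - 17736) = -26783/10374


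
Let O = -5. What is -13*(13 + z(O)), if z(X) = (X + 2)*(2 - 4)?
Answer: -247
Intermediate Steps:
z(X) = -4 - 2*X (z(X) = (2 + X)*(-2) = -4 - 2*X)
-13*(13 + z(O)) = -13*(13 + (-4 - 2*(-5))) = -13*(13 + (-4 + 10)) = -13*(13 + 6) = -13*19 = -247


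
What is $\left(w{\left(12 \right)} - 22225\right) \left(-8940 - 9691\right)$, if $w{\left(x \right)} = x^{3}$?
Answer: $381879607$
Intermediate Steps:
$\left(w{\left(12 \right)} - 22225\right) \left(-8940 - 9691\right) = \left(12^{3} - 22225\right) \left(-8940 - 9691\right) = \left(1728 - 22225\right) \left(-18631\right) = \left(-20497\right) \left(-18631\right) = 381879607$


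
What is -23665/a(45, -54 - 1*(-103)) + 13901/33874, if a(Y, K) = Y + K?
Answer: -200080379/796039 ≈ -251.34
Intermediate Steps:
a(Y, K) = K + Y
-23665/a(45, -54 - 1*(-103)) + 13901/33874 = -23665/((-54 - 1*(-103)) + 45) + 13901/33874 = -23665/((-54 + 103) + 45) + 13901*(1/33874) = -23665/(49 + 45) + 13901/33874 = -23665/94 + 13901/33874 = -200080379/796039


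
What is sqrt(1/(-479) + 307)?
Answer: 2*sqrt(17609477)/479 ≈ 17.521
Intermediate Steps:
sqrt(1/(-479) + 307) = sqrt(-1/479 + 307) = sqrt(147052/479) = 2*sqrt(17609477)/479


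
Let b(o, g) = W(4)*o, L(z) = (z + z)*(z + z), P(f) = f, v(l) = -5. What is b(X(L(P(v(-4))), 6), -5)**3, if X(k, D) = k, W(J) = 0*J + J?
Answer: 64000000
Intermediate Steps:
W(J) = J (W(J) = 0 + J = J)
L(z) = 4*z**2 (L(z) = (2*z)*(2*z) = 4*z**2)
b(o, g) = 4*o
b(X(L(P(v(-4))), 6), -5)**3 = (4*(4*(-5)**2))**3 = (4*(4*25))**3 = (4*100)**3 = 400**3 = 64000000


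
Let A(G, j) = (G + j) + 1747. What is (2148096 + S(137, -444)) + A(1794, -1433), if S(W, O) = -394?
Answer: 2149810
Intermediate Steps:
A(G, j) = 1747 + G + j
(2148096 + S(137, -444)) + A(1794, -1433) = (2148096 - 394) + (1747 + 1794 - 1433) = 2147702 + 2108 = 2149810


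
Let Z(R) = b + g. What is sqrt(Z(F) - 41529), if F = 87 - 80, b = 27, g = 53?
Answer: I*sqrt(41449) ≈ 203.59*I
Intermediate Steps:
F = 7
Z(R) = 80 (Z(R) = 27 + 53 = 80)
sqrt(Z(F) - 41529) = sqrt(80 - 41529) = sqrt(-41449) = I*sqrt(41449)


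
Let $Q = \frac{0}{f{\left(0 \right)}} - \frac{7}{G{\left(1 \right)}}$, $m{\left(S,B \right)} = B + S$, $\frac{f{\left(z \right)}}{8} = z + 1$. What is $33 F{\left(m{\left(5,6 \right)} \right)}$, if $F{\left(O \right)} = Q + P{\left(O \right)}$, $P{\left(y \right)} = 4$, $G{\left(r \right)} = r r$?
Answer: $-99$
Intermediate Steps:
$G{\left(r \right)} = r^{2}$
$f{\left(z \right)} = 8 + 8 z$ ($f{\left(z \right)} = 8 \left(z + 1\right) = 8 \left(1 + z\right) = 8 + 8 z$)
$Q = -7$ ($Q = \frac{0}{8 + 8 \cdot 0} - \frac{7}{1^{2}} = \frac{0}{8 + 0} - \frac{7}{1} = \frac{0}{8} - 7 = 0 \cdot \frac{1}{8} - 7 = 0 - 7 = -7$)
$F{\left(O \right)} = -3$ ($F{\left(O \right)} = -7 + 4 = -3$)
$33 F{\left(m{\left(5,6 \right)} \right)} = 33 \left(-3\right) = -99$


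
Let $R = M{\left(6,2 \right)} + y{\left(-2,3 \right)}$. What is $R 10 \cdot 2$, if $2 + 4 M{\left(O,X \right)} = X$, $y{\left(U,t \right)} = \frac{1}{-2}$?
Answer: $-10$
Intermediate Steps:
$y{\left(U,t \right)} = - \frac{1}{2}$
$M{\left(O,X \right)} = - \frac{1}{2} + \frac{X}{4}$
$R = - \frac{1}{2}$ ($R = \left(- \frac{1}{2} + \frac{1}{4} \cdot 2\right) - \frac{1}{2} = \left(- \frac{1}{2} + \frac{1}{2}\right) - \frac{1}{2} = 0 - \frac{1}{2} = - \frac{1}{2} \approx -0.5$)
$R 10 \cdot 2 = \left(- \frac{1}{2}\right) 10 \cdot 2 = \left(-5\right) 2 = -10$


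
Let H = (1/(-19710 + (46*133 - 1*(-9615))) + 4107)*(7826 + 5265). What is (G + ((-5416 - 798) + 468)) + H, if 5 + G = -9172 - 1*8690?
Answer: 213728437057/3977 ≈ 5.3741e+7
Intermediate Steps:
G = -17867 (G = -5 + (-9172 - 1*8690) = -5 + (-9172 - 8690) = -5 - 17862 = -17867)
H = 213822345958/3977 (H = (1/(-19710 + (6118 + 9615)) + 4107)*13091 = (1/(-19710 + 15733) + 4107)*13091 = (1/(-3977) + 4107)*13091 = (-1/3977 + 4107)*13091 = (16333538/3977)*13091 = 213822345958/3977 ≈ 5.3765e+7)
(G + ((-5416 - 798) + 468)) + H = (-17867 + ((-5416 - 798) + 468)) + 213822345958/3977 = (-17867 + (-6214 + 468)) + 213822345958/3977 = (-17867 - 5746) + 213822345958/3977 = -23613 + 213822345958/3977 = 213728437057/3977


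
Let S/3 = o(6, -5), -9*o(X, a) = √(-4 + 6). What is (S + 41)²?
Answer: (123 - √2)²/9 ≈ 1642.6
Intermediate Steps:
o(X, a) = -√2/9 (o(X, a) = -√(-4 + 6)/9 = -√2/9)
S = -√2/3 (S = 3*(-√2/9) = -√2/3 ≈ -0.47140)
(S + 41)² = (-√2/3 + 41)² = (41 - √2/3)²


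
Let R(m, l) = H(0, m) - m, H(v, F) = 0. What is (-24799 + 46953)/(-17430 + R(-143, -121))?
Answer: -22154/17287 ≈ -1.2815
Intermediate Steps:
R(m, l) = -m (R(m, l) = 0 - m = -m)
(-24799 + 46953)/(-17430 + R(-143, -121)) = (-24799 + 46953)/(-17430 - 1*(-143)) = 22154/(-17430 + 143) = 22154/(-17287) = 22154*(-1/17287) = -22154/17287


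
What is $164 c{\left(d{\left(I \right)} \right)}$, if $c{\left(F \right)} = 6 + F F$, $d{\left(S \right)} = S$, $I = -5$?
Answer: $5084$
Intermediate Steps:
$c{\left(F \right)} = 6 + F^{2}$
$164 c{\left(d{\left(I \right)} \right)} = 164 \left(6 + \left(-5\right)^{2}\right) = 164 \left(6 + 25\right) = 164 \cdot 31 = 5084$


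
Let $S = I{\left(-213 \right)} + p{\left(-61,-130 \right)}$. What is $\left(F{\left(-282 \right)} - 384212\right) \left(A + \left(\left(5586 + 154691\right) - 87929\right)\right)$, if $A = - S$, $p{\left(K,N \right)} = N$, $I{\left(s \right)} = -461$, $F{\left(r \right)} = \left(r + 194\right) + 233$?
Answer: $-28013462913$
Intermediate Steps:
$F{\left(r \right)} = 427 + r$ ($F{\left(r \right)} = \left(194 + r\right) + 233 = 427 + r$)
$S = -591$ ($S = -461 - 130 = -591$)
$A = 591$ ($A = \left(-1\right) \left(-591\right) = 591$)
$\left(F{\left(-282 \right)} - 384212\right) \left(A + \left(\left(5586 + 154691\right) - 87929\right)\right) = \left(\left(427 - 282\right) - 384212\right) \left(591 + \left(\left(5586 + 154691\right) - 87929\right)\right) = \left(145 - 384212\right) \left(591 + \left(160277 - 87929\right)\right) = - 384067 \left(591 + 72348\right) = \left(-384067\right) 72939 = -28013462913$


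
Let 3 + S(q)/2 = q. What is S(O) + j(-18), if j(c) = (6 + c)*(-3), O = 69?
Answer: 168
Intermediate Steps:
S(q) = -6 + 2*q
j(c) = -18 - 3*c
S(O) + j(-18) = (-6 + 2*69) + (-18 - 3*(-18)) = (-6 + 138) + (-18 + 54) = 132 + 36 = 168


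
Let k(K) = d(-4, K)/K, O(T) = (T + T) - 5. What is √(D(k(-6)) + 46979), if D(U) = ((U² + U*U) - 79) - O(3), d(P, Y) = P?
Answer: √422099/3 ≈ 216.56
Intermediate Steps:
O(T) = -5 + 2*T (O(T) = 2*T - 5 = -5 + 2*T)
k(K) = -4/K
D(U) = -80 + 2*U² (D(U) = ((U² + U*U) - 79) - (-5 + 2*3) = ((U² + U²) - 79) - (-5 + 6) = (2*U² - 79) - 1*1 = (-79 + 2*U²) - 1 = -80 + 2*U²)
√(D(k(-6)) + 46979) = √((-80 + 2*(-4/(-6))²) + 46979) = √((-80 + 2*(-4*(-⅙))²) + 46979) = √((-80 + 2*(⅔)²) + 46979) = √((-80 + 2*(4/9)) + 46979) = √((-80 + 8/9) + 46979) = √(-712/9 + 46979) = √(422099/9) = √422099/3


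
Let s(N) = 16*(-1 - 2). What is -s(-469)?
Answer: 48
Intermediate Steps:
s(N) = -48 (s(N) = 16*(-3) = -48)
-s(-469) = -1*(-48) = 48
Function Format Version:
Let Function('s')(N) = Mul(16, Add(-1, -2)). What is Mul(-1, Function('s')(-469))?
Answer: 48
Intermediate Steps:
Function('s')(N) = -48 (Function('s')(N) = Mul(16, -3) = -48)
Mul(-1, Function('s')(-469)) = Mul(-1, -48) = 48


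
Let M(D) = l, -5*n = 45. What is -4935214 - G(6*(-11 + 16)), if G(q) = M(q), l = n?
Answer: -4935205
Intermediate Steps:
n = -9 (n = -⅕*45 = -9)
l = -9
M(D) = -9
G(q) = -9
-4935214 - G(6*(-11 + 16)) = -4935214 - 1*(-9) = -4935214 + 9 = -4935205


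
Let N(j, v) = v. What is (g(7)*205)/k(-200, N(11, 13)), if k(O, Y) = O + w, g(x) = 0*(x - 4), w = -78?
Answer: 0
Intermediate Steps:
g(x) = 0 (g(x) = 0*(-4 + x) = 0)
k(O, Y) = -78 + O (k(O, Y) = O - 78 = -78 + O)
(g(7)*205)/k(-200, N(11, 13)) = (0*205)/(-78 - 200) = 0/(-278) = 0*(-1/278) = 0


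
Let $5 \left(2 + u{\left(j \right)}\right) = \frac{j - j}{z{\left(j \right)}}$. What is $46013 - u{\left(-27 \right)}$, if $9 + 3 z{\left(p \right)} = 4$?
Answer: $46015$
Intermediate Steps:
$z{\left(p \right)} = - \frac{5}{3}$ ($z{\left(p \right)} = -3 + \frac{1}{3} \cdot 4 = -3 + \frac{4}{3} = - \frac{5}{3}$)
$u{\left(j \right)} = -2$ ($u{\left(j \right)} = -2 + \frac{\left(j - j\right) \frac{1}{- \frac{5}{3}}}{5} = -2 + \frac{0 \left(- \frac{3}{5}\right)}{5} = -2 + \frac{1}{5} \cdot 0 = -2 + 0 = -2$)
$46013 - u{\left(-27 \right)} = 46013 - -2 = 46013 + 2 = 46015$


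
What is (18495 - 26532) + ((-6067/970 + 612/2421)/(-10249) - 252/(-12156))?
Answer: -21772473429870381/2709037100410 ≈ -8037.0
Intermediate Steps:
(18495 - 26532) + ((-6067/970 + 612/2421)/(-10249) - 252/(-12156)) = -8037 + ((-6067*1/970 + 612*(1/2421))*(-1/10249) - 252*(-1/12156)) = -8037 + ((-6067/970 + 68/269)*(-1/10249) + 21/1013) = -8037 + (-1566063/260930*(-1/10249) + 21/1013) = -8037 + (1566063/2674271570 + 21/1013) = -8037 + 57746124789/2709037100410 = -21772473429870381/2709037100410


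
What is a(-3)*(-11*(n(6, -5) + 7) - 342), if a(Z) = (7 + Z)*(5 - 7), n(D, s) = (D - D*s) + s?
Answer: 6080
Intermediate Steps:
n(D, s) = D + s - D*s (n(D, s) = (D - D*s) + s = D + s - D*s)
a(Z) = -14 - 2*Z (a(Z) = (7 + Z)*(-2) = -14 - 2*Z)
a(-3)*(-11*(n(6, -5) + 7) - 342) = (-14 - 2*(-3))*(-11*((6 - 5 - 1*6*(-5)) + 7) - 342) = (-14 + 6)*(-11*((6 - 5 + 30) + 7) - 342) = -8*(-11*(31 + 7) - 342) = -8*(-11*38 - 342) = -8*(-418 - 342) = -8*(-760) = 6080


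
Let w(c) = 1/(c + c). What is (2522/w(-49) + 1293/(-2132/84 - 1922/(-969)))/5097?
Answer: -39233663399/808919385 ≈ -48.501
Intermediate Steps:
w(c) = 1/(2*c)
(2522/w(-49) + 1293/(-2132/84 - 1922/(-969)))/5097 = (2522/(((½)/(-49))) + 1293/(-2132/84 - 1922/(-969)))/5097 = (2522/(((½)*(-1/49))) + 1293/(-2132*1/84 - 1922*(-1/969)))*(1/5097) = (2522/(-1/98) + 1293/(-533/21 + 1922/969))*(1/5097) = (2522*(-98) + 1293/(-158705/6783))*(1/5097) = (-247156 + 1293*(-6783/158705))*(1/5097) = (-247156 - 8770419/158705)*(1/5097) = -39233663399/158705*1/5097 = -39233663399/808919385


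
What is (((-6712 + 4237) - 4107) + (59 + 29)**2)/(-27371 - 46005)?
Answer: -581/36688 ≈ -0.015836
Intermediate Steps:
(((-6712 + 4237) - 4107) + (59 + 29)**2)/(-27371 - 46005) = ((-2475 - 4107) + 88**2)/(-73376) = (-6582 + 7744)*(-1/73376) = 1162*(-1/73376) = -581/36688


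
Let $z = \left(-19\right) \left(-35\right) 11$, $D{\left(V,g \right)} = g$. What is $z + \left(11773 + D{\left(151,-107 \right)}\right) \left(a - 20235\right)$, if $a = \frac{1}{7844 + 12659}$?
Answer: $- \frac{4839819148419}{20503} \approx -2.3605 \cdot 10^{8}$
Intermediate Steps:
$a = \frac{1}{20503} \approx 4.8773 \cdot 10^{-5}$
$z = 7315$ ($z = 665 \cdot 11 = 7315$)
$z + \left(11773 + D{\left(151,-107 \right)}\right) \left(a - 20235\right) = 7315 + \left(11773 - 107\right) \left(\frac{1}{20503} - 20235\right) = 7315 + 11666 \left(- \frac{414878204}{20503}\right) = 7315 - \frac{4839969127864}{20503} = - \frac{4839819148419}{20503}$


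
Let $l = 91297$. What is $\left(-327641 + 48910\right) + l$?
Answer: $-187434$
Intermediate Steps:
$\left(-327641 + 48910\right) + l = \left(-327641 + 48910\right) + 91297 = -278731 + 91297 = -187434$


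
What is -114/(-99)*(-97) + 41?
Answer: -2333/33 ≈ -70.697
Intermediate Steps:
-114/(-99)*(-97) + 41 = -114*(-1/99)*(-97) + 41 = (38/33)*(-97) + 41 = -3686/33 + 41 = -2333/33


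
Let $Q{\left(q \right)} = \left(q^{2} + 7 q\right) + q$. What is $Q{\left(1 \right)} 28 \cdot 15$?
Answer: $3780$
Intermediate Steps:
$Q{\left(q \right)} = q^{2} + 8 q$
$Q{\left(1 \right)} 28 \cdot 15 = 1 \left(8 + 1\right) 28 \cdot 15 = 1 \cdot 9 \cdot 28 \cdot 15 = 9 \cdot 28 \cdot 15 = 252 \cdot 15 = 3780$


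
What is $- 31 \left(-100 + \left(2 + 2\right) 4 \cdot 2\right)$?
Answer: $2108$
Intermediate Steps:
$- 31 \left(-100 + \left(2 + 2\right) 4 \cdot 2\right) = - 31 \left(-100 + 4 \cdot 8\right) = - 31 \left(-100 + 32\right) = \left(-31\right) \left(-68\right) = 2108$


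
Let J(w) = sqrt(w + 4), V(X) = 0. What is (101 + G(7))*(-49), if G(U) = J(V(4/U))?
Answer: -5047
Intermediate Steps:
J(w) = sqrt(4 + w)
G(U) = 2 (G(U) = sqrt(4 + 0) = sqrt(4) = 2)
(101 + G(7))*(-49) = (101 + 2)*(-49) = 103*(-49) = -5047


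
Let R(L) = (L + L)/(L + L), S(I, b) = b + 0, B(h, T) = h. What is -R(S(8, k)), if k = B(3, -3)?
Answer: -1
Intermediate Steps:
k = 3
S(I, b) = b
R(L) = 1 (R(L) = (2*L)/((2*L)) = (2*L)*(1/(2*L)) = 1)
-R(S(8, k)) = -1*1 = -1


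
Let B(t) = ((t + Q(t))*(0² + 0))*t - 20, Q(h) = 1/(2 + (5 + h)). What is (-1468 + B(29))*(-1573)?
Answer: 2340624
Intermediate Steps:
Q(h) = 1/(7 + h)
B(t) = -20 (B(t) = ((t + 1/(7 + t))*(0² + 0))*t - 20 = ((t + 1/(7 + t))*(0 + 0))*t - 20 = ((t + 1/(7 + t))*0)*t - 20 = 0*t - 20 = 0 - 20 = -20)
(-1468 + B(29))*(-1573) = (-1468 - 20)*(-1573) = -1488*(-1573) = 2340624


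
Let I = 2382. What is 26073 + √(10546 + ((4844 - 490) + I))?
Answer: 26073 + √17282 ≈ 26204.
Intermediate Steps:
26073 + √(10546 + ((4844 - 490) + I)) = 26073 + √(10546 + ((4844 - 490) + 2382)) = 26073 + √(10546 + (4354 + 2382)) = 26073 + √(10546 + 6736) = 26073 + √17282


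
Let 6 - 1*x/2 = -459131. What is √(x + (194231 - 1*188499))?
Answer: √924006 ≈ 961.25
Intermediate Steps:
x = 918274 (x = 12 - 2*(-459131) = 12 + 918262 = 918274)
√(x + (194231 - 1*188499)) = √(918274 + (194231 - 1*188499)) = √(918274 + (194231 - 188499)) = √(918274 + 5732) = √924006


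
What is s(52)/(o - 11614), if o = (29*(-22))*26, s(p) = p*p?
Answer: -1352/14101 ≈ -0.095880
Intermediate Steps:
s(p) = p²
o = -16588 (o = -638*26 = -16588)
s(52)/(o - 11614) = 52²/(-16588 - 11614) = 2704/(-28202) = 2704*(-1/28202) = -1352/14101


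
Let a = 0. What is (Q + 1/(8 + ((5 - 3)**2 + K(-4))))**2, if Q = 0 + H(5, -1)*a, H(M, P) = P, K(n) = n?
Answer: 1/64 ≈ 0.015625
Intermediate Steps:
Q = 0 (Q = 0 - 1*0 = 0 + 0 = 0)
(Q + 1/(8 + ((5 - 3)**2 + K(-4))))**2 = (0 + 1/(8 + ((5 - 3)**2 - 4)))**2 = (0 + 1/(8 + (2**2 - 4)))**2 = (0 + 1/(8 + (4 - 4)))**2 = (0 + 1/(8 + 0))**2 = (0 + 1/8)**2 = (1/8)**2 = 1/64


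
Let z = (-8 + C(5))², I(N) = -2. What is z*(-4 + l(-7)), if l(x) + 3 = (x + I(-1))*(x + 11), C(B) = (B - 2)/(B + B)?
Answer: -254947/100 ≈ -2549.5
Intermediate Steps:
C(B) = (-2 + B)/(2*B) (C(B) = (-2 + B)/((2*B)) = (-2 + B)*(1/(2*B)) = (-2 + B)/(2*B))
l(x) = -3 + (-2 + x)*(11 + x) (l(x) = -3 + (x - 2)*(x + 11) = -3 + (-2 + x)*(11 + x))
z = 5929/100 (z = (-8 + (½)*(-2 + 5)/5)² = (-8 + (½)*(⅕)*3)² = (-8 + 3/10)² = (-77/10)² = 5929/100 ≈ 59.290)
z*(-4 + l(-7)) = 5929*(-4 + (-25 + (-7)² + 9*(-7)))/100 = 5929*(-4 + (-25 + 49 - 63))/100 = 5929*(-4 - 39)/100 = (5929/100)*(-43) = -254947/100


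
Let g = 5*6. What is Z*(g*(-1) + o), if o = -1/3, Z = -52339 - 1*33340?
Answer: 7796789/3 ≈ 2.5989e+6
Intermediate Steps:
Z = -85679 (Z = -52339 - 33340 = -85679)
g = 30
o = -⅓ (o = -1*⅓ = -⅓ ≈ -0.33333)
Z*(g*(-1) + o) = -85679*(30*(-1) - ⅓) = -85679*(-30 - ⅓) = -85679*(-91/3) = 7796789/3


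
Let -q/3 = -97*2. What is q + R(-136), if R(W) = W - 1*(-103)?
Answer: 549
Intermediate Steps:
R(W) = 103 + W (R(W) = W + 103 = 103 + W)
q = 582 (q = -(-291)*2 = -3*(-194) = 582)
q + R(-136) = 582 + (103 - 136) = 582 - 33 = 549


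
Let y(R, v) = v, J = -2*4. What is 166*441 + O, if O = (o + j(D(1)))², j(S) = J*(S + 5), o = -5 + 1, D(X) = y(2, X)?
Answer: 75910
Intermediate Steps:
J = -8
D(X) = X
o = -4
j(S) = -40 - 8*S (j(S) = -8*(S + 5) = -8*(5 + S) = -40 - 8*S)
O = 2704 (O = (-4 + (-40 - 8*1))² = (-4 + (-40 - 8))² = (-4 - 48)² = (-52)² = 2704)
166*441 + O = 166*441 + 2704 = 73206 + 2704 = 75910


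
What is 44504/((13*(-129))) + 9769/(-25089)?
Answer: -377647823/14024751 ≈ -26.927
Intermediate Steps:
44504/((13*(-129))) + 9769/(-25089) = 44504/(-1677) + 9769*(-1/25089) = 44504*(-1/1677) - 9769/25089 = -44504/1677 - 9769/25089 = -377647823/14024751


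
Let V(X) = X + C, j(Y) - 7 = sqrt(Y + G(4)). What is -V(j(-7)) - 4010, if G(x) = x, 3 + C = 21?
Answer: -4035 - I*sqrt(3) ≈ -4035.0 - 1.732*I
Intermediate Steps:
C = 18 (C = -3 + 21 = 18)
j(Y) = 7 + sqrt(4 + Y) (j(Y) = 7 + sqrt(Y + 4) = 7 + sqrt(4 + Y))
V(X) = 18 + X (V(X) = X + 18 = 18 + X)
-V(j(-7)) - 4010 = -(18 + (7 + sqrt(4 - 7))) - 4010 = -(18 + (7 + sqrt(-3))) - 4010 = -(18 + (7 + I*sqrt(3))) - 4010 = -(25 + I*sqrt(3)) - 4010 = (-25 - I*sqrt(3)) - 4010 = -4035 - I*sqrt(3)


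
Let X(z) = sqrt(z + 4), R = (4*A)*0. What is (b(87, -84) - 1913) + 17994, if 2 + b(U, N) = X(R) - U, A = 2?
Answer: 15994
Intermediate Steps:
R = 0 (R = (4*2)*0 = 8*0 = 0)
X(z) = sqrt(4 + z)
b(U, N) = -U (b(U, N) = -2 + (sqrt(4 + 0) - U) = -2 + (sqrt(4) - U) = -2 + (2 - U) = -U)
(b(87, -84) - 1913) + 17994 = (-1*87 - 1913) + 17994 = (-87 - 1913) + 17994 = -2000 + 17994 = 15994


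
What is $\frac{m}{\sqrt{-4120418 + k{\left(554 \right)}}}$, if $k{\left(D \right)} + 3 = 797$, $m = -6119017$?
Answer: $\frac{6119017 i \sqrt{114434}}{686604} \approx 3014.8 i$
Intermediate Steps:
$k{\left(D \right)} = 794$ ($k{\left(D \right)} = -3 + 797 = 794$)
$\frac{m}{\sqrt{-4120418 + k{\left(554 \right)}}} = - \frac{6119017}{\sqrt{-4120418 + 794}} = - \frac{6119017}{\sqrt{-4119624}} = - \frac{6119017}{6 i \sqrt{114434}} = - 6119017 \left(- \frac{i \sqrt{114434}}{686604}\right) = \frac{6119017 i \sqrt{114434}}{686604}$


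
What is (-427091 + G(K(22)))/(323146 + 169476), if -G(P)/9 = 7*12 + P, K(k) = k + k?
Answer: -428243/492622 ≈ -0.86931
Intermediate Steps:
K(k) = 2*k
G(P) = -756 - 9*P (G(P) = -9*(7*12 + P) = -9*(84 + P) = -756 - 9*P)
(-427091 + G(K(22)))/(323146 + 169476) = (-427091 + (-756 - 18*22))/(323146 + 169476) = (-427091 + (-756 - 9*44))/492622 = (-427091 + (-756 - 396))*(1/492622) = (-427091 - 1152)*(1/492622) = -428243*1/492622 = -428243/492622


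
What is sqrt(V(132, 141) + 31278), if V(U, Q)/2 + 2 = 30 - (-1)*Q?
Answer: 8*sqrt(494) ≈ 177.81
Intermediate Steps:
V(U, Q) = 56 + 2*Q (V(U, Q) = -4 + 2*(30 - (-1)*Q) = -4 + 2*(30 + Q) = -4 + (60 + 2*Q) = 56 + 2*Q)
sqrt(V(132, 141) + 31278) = sqrt((56 + 2*141) + 31278) = sqrt((56 + 282) + 31278) = sqrt(338 + 31278) = sqrt(31616) = 8*sqrt(494)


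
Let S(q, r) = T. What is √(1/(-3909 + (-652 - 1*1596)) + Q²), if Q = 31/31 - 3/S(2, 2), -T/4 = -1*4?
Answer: √6404985489/98512 ≈ 0.81240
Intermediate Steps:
T = 16 (T = -(-4)*4 = -4*(-4) = 16)
S(q, r) = 16
Q = 13/16 (Q = 31/31 - 3/16 = 31*(1/31) - 3*1/16 = 1 - 3/16 = 13/16 ≈ 0.81250)
√(1/(-3909 + (-652 - 1*1596)) + Q²) = √(1/(-3909 + (-652 - 1*1596)) + (13/16)²) = √(1/(-3909 + (-652 - 1596)) + 169/256) = √(1/(-3909 - 2248) + 169/256) = √(1/(-6157) + 169/256) = √(-1/6157 + 169/256) = √(1040277/1576192) = √6404985489/98512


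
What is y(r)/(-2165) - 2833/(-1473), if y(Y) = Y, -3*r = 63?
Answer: 6164378/3189045 ≈ 1.9330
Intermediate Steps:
r = -21 (r = -⅓*63 = -21)
y(r)/(-2165) - 2833/(-1473) = -21/(-2165) - 2833/(-1473) = -21*(-1/2165) - 2833*(-1/1473) = 21/2165 + 2833/1473 = 6164378/3189045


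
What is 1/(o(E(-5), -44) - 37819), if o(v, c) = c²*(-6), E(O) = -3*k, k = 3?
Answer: -1/49435 ≈ -2.0229e-5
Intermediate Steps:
E(O) = -9 (E(O) = -3*3 = -9)
o(v, c) = -6*c²
1/(o(E(-5), -44) - 37819) = 1/(-6*(-44)² - 37819) = 1/(-6*1936 - 37819) = 1/(-11616 - 37819) = 1/(-49435) = -1/49435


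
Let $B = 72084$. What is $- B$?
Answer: $-72084$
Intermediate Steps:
$- B = \left(-1\right) 72084 = -72084$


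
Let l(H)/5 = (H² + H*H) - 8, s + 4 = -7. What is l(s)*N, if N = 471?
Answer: 551070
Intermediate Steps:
s = -11 (s = -4 - 7 = -11)
l(H) = -40 + 10*H² (l(H) = 5*((H² + H*H) - 8) = 5*((H² + H²) - 8) = 5*(2*H² - 8) = 5*(-8 + 2*H²) = -40 + 10*H²)
l(s)*N = (-40 + 10*(-11)²)*471 = (-40 + 10*121)*471 = (-40 + 1210)*471 = 1170*471 = 551070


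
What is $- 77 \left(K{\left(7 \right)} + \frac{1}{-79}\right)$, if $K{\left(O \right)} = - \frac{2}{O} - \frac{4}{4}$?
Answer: $\frac{7898}{79} \approx 99.975$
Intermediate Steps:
$K{\left(O \right)} = -1 - \frac{2}{O}$ ($K{\left(O \right)} = - \frac{2}{O} - 1 = -1 - \frac{2}{O}$)
$- 77 \left(K{\left(7 \right)} + \frac{1}{-79}\right) = - 77 \left(\frac{-2 - 7}{7} + \frac{1}{-79}\right) = - 77 \left(\frac{-2 - 7}{7} - \frac{1}{79}\right) = - 77 \left(\frac{1}{7} \left(-9\right) - \frac{1}{79}\right) = - 77 \left(- \frac{9}{7} - \frac{1}{79}\right) = \left(-77\right) \left(- \frac{718}{553}\right) = \frac{7898}{79}$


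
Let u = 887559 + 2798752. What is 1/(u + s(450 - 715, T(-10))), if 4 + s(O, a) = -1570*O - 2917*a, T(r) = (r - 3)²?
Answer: 1/3609384 ≈ 2.7706e-7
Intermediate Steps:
T(r) = (-3 + r)²
u = 3686311
s(O, a) = -4 - 2917*a - 1570*O (s(O, a) = -4 + (-1570*O - 2917*a) = -4 + (-2917*a - 1570*O) = -4 - 2917*a - 1570*O)
1/(u + s(450 - 715, T(-10))) = 1/(3686311 + (-4 - 2917*(-3 - 10)² - 1570*(450 - 715))) = 1/(3686311 + (-4 - 2917*(-13)² - 1570*(-265))) = 1/(3686311 + (-4 - 2917*169 + 416050)) = 1/(3686311 + (-4 - 492973 + 416050)) = 1/(3686311 - 76927) = 1/3609384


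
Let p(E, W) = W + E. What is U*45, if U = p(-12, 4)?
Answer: -360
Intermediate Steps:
p(E, W) = E + W
U = -8 (U = -12 + 4 = -8)
U*45 = -8*45 = -360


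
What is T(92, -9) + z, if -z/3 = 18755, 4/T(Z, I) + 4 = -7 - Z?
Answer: -5795299/103 ≈ -56265.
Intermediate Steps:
T(Z, I) = 4/(-11 - Z) (T(Z, I) = 4/(-4 + (-7 - Z)) = 4/(-11 - Z))
z = -56265 (z = -3*18755 = -56265)
T(92, -9) + z = -4/(11 + 92) - 56265 = -4/103 - 56265 = -5795299/103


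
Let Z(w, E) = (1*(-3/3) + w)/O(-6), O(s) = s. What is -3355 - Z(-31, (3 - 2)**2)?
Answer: -10081/3 ≈ -3360.3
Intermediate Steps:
Z(w, E) = 1/6 - w/6 (Z(w, E) = (1*(-3/3) + w)/(-6) = (1*(-3*1/3) + w)*(-1/6) = (1*(-1) + w)*(-1/6) = (-1 + w)*(-1/6) = 1/6 - w/6)
-3355 - Z(-31, (3 - 2)**2) = -3355 - (1/6 - 1/6*(-31)) = -3355 - (1/6 + 31/6) = -3355 - 1*16/3 = -3355 - 16/3 = -10081/3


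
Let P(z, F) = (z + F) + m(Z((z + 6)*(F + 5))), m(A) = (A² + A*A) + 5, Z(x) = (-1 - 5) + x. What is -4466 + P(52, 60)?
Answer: 28331043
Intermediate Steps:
Z(x) = -6 + x
m(A) = 5 + 2*A² (m(A) = (A² + A²) + 5 = 2*A² + 5 = 5 + 2*A²)
P(z, F) = 5 + F + z + 2*(-6 + (5 + F)*(6 + z))² (P(z, F) = (z + F) + (5 + 2*(-6 + (z + 6)*(F + 5))²) = (F + z) + (5 + 2*(-6 + (6 + z)*(5 + F))²) = (F + z) + (5 + 2*(-6 + (5 + F)*(6 + z))²) = 5 + F + z + 2*(-6 + (5 + F)*(6 + z))²)
-4466 + P(52, 60) = -4466 + (5 + 60 + 52 + 2*(24 + 5*52 + 6*60 + 60*52)²) = -4466 + (5 + 60 + 52 + 2*(24 + 260 + 360 + 3120)²) = -4466 + (5 + 60 + 52 + 2*3764²) = -4466 + (5 + 60 + 52 + 2*14167696) = -4466 + (5 + 60 + 52 + 28335392) = -4466 + 28335509 = 28331043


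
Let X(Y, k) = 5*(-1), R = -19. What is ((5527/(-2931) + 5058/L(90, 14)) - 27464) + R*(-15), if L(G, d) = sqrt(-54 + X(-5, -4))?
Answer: -79667176/2931 - 5058*I*sqrt(59)/59 ≈ -27181.0 - 658.5*I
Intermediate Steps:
X(Y, k) = -5
L(G, d) = I*sqrt(59) (L(G, d) = sqrt(-54 - 5) = sqrt(-59) = I*sqrt(59))
((5527/(-2931) + 5058/L(90, 14)) - 27464) + R*(-15) = ((5527/(-2931) + 5058/((I*sqrt(59)))) - 27464) - 19*(-15) = ((5527*(-1/2931) + 5058*(-I*sqrt(59)/59)) - 27464) + 285 = ((-5527/2931 - 5058*I*sqrt(59)/59) - 27464) + 285 = (-80502511/2931 - 5058*I*sqrt(59)/59) + 285 = -79667176/2931 - 5058*I*sqrt(59)/59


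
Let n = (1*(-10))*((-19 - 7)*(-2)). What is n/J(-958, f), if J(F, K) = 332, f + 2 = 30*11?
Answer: -130/83 ≈ -1.5663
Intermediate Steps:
f = 328 (f = -2 + 30*11 = -2 + 330 = 328)
n = -520 (n = -(-260)*(-2) = -10*52 = -520)
n/J(-958, f) = -520/332 = -520*1/332 = -130/83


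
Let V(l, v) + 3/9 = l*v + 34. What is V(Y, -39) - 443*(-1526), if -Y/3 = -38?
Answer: 2014817/3 ≈ 6.7161e+5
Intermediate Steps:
Y = 114 (Y = -3*(-38) = 114)
V(l, v) = 101/3 + l*v (V(l, v) = -1/3 + (l*v + 34) = -1/3 + (34 + l*v) = 101/3 + l*v)
V(Y, -39) - 443*(-1526) = (101/3 + 114*(-39)) - 443*(-1526) = (101/3 - 4446) + 676018 = -13237/3 + 676018 = 2014817/3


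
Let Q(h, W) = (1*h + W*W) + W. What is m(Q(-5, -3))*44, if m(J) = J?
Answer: 44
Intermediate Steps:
Q(h, W) = W + h + W**2 (Q(h, W) = (h + W**2) + W = W + h + W**2)
m(Q(-5, -3))*44 = (-3 - 5 + (-3)**2)*44 = (-3 - 5 + 9)*44 = 1*44 = 44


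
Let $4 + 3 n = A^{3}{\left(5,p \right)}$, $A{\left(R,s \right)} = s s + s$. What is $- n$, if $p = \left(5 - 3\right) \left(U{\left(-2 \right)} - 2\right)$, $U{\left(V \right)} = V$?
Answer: $- \frac{175612}{3} \approx -58537.0$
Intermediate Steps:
$p = -8$ ($p = \left(5 - 3\right) \left(-2 - 2\right) = 2 \left(-4\right) = -8$)
$A{\left(R,s \right)} = s + s^{2}$ ($A{\left(R,s \right)} = s^{2} + s = s + s^{2}$)
$n = \frac{175612}{3}$ ($n = - \frac{4}{3} + \frac{\left(- 8 \left(1 - 8\right)\right)^{3}}{3} = - \frac{4}{3} + \frac{\left(\left(-8\right) \left(-7\right)\right)^{3}}{3} = - \frac{4}{3} + \frac{56^{3}}{3} = - \frac{4}{3} + \frac{1}{3} \cdot 175616 = - \frac{4}{3} + \frac{175616}{3} = \frac{175612}{3} \approx 58537.0$)
$- n = \left(-1\right) \frac{175612}{3} = - \frac{175612}{3}$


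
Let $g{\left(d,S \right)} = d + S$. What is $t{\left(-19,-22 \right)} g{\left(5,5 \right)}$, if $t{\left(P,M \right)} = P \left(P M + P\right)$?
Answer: $-75810$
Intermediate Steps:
$g{\left(d,S \right)} = S + d$
$t{\left(P,M \right)} = P \left(P + M P\right)$ ($t{\left(P,M \right)} = P \left(M P + P\right) = P \left(P + M P\right)$)
$t{\left(-19,-22 \right)} g{\left(5,5 \right)} = \left(-19\right)^{2} \left(1 - 22\right) \left(5 + 5\right) = 361 \left(-21\right) 10 = \left(-7581\right) 10 = -75810$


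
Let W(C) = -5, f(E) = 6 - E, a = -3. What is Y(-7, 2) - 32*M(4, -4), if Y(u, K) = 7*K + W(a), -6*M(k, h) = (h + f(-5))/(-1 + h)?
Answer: 23/15 ≈ 1.5333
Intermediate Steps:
M(k, h) = -(11 + h)/(6*(-1 + h)) (M(k, h) = -(h + (6 - 1*(-5)))/(6*(-1 + h)) = -(h + (6 + 5))/(6*(-1 + h)) = -(h + 11)/(6*(-1 + h)) = -(11 + h)/(6*(-1 + h)))
Y(u, K) = -5 + 7*K (Y(u, K) = 7*K - 5 = -5 + 7*K)
Y(-7, 2) - 32*M(4, -4) = (-5 + 7*2) - 16*(-11 - 1*(-4))/(3*(-1 - 4)) = (-5 + 14) - 16*(-11 + 4)/(3*(-5)) = 9 - 16*(-1)*(-7)/(3*5) = 9 - 32*7/30 = 9 - 112/15 = 23/15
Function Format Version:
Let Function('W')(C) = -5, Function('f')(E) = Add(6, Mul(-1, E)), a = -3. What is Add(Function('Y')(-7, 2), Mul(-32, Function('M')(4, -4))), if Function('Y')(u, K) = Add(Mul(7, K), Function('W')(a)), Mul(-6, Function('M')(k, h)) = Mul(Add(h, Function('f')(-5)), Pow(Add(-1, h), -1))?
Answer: Rational(23, 15) ≈ 1.5333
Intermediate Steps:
Function('M')(k, h) = Mul(Rational(-1, 6), Pow(Add(-1, h), -1), Add(11, h)) (Function('M')(k, h) = Mul(Rational(-1, 6), Mul(Add(h, Add(6, Mul(-1, -5))), Pow(Add(-1, h), -1))) = Mul(Rational(-1, 6), Mul(Add(h, Add(6, 5)), Pow(Add(-1, h), -1))) = Mul(Rational(-1, 6), Mul(Add(h, 11), Pow(Add(-1, h), -1))) = Mul(Rational(-1, 6), Mul(Add(11, h), Pow(Add(-1, h), -1))) = Mul(Rational(-1, 6), Mul(Pow(Add(-1, h), -1), Add(11, h))) = Mul(Rational(-1, 6), Pow(Add(-1, h), -1), Add(11, h)))
Function('Y')(u, K) = Add(-5, Mul(7, K)) (Function('Y')(u, K) = Add(Mul(7, K), -5) = Add(-5, Mul(7, K)))
Add(Function('Y')(-7, 2), Mul(-32, Function('M')(4, -4))) = Add(Add(-5, Mul(7, 2)), Mul(-32, Mul(Rational(1, 6), Pow(Add(-1, -4), -1), Add(-11, Mul(-1, -4))))) = Add(Add(-5, 14), Mul(-32, Mul(Rational(1, 6), Pow(-5, -1), Add(-11, 4)))) = Add(9, Mul(-32, Mul(Rational(1, 6), Rational(-1, 5), -7))) = Add(9, Mul(-32, Rational(7, 30))) = Add(9, Rational(-112, 15)) = Rational(23, 15)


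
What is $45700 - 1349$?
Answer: $44351$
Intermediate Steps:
$45700 - 1349 = 44351$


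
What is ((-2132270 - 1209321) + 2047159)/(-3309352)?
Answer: 161804/413669 ≈ 0.39114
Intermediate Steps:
((-2132270 - 1209321) + 2047159)/(-3309352) = (-3341591 + 2047159)*(-1/3309352) = -1294432*(-1/3309352) = 161804/413669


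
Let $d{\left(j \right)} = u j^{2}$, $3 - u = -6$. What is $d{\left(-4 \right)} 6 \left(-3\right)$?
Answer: $-2592$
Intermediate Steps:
$u = 9$ ($u = 3 - -6 = 3 + 6 = 9$)
$d{\left(j \right)} = 9 j^{2}$
$d{\left(-4 \right)} 6 \left(-3\right) = 9 \left(-4\right)^{2} \cdot 6 \left(-3\right) = 9 \cdot 16 \cdot 6 \left(-3\right) = 144 \cdot 6 \left(-3\right) = 864 \left(-3\right) = -2592$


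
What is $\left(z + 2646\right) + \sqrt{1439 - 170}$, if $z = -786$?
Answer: $1860 + 3 \sqrt{141} \approx 1895.6$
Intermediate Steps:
$\left(z + 2646\right) + \sqrt{1439 - 170} = \left(-786 + 2646\right) + \sqrt{1439 - 170} = 1860 + \sqrt{1269} = 1860 + 3 \sqrt{141}$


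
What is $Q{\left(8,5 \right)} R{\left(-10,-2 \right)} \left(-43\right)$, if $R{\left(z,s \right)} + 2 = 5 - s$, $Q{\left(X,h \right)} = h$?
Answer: $-1075$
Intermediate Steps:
$R{\left(z,s \right)} = 3 - s$ ($R{\left(z,s \right)} = -2 - \left(-5 + s\right) = 3 - s$)
$Q{\left(8,5 \right)} R{\left(-10,-2 \right)} \left(-43\right) = 5 \left(3 - -2\right) \left(-43\right) = 5 \left(3 + 2\right) \left(-43\right) = 5 \cdot 5 \left(-43\right) = 25 \left(-43\right) = -1075$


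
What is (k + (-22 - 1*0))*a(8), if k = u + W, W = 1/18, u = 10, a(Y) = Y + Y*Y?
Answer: -860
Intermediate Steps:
a(Y) = Y + Y**2
W = 1/18 ≈ 0.055556
k = 181/18 (k = 10 + 1/18 = 181/18 ≈ 10.056)
(k + (-22 - 1*0))*a(8) = (181/18 + (-22 - 1*0))*(8*(1 + 8)) = (181/18 + (-22 + 0))*(8*9) = (181/18 - 22)*72 = -215/18*72 = -860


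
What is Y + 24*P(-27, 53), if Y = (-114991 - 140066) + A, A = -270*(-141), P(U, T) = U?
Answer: -217635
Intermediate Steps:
A = 38070
Y = -216987 (Y = (-114991 - 140066) + 38070 = -255057 + 38070 = -216987)
Y + 24*P(-27, 53) = -216987 + 24*(-27) = -216987 - 648 = -217635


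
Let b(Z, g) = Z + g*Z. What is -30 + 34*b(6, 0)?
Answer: 174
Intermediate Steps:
b(Z, g) = Z + Z*g
-30 + 34*b(6, 0) = -30 + 34*(6*(1 + 0)) = -30 + 34*(6*1) = -30 + 34*6 = -30 + 204 = 174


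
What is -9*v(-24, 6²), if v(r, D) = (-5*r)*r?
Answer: 25920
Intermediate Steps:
v(r, D) = -5*r²
-9*v(-24, 6²) = -(-45)*(-24)² = -(-45)*576 = -9*(-2880) = 25920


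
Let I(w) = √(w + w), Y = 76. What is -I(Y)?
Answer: -2*√38 ≈ -12.329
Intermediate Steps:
I(w) = √2*√w (I(w) = √(2*w) = √2*√w)
-I(Y) = -√2*√76 = -√2*2*√19 = -2*√38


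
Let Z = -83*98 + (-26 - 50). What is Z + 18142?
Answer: 9932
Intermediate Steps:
Z = -8210 (Z = -8134 - 76 = -8210)
Z + 18142 = -8210 + 18142 = 9932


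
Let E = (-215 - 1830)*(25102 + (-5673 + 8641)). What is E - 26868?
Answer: -57430018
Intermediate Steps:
E = -57403150 (E = -2045*(25102 + 2968) = -2045*28070 = -57403150)
E - 26868 = -57403150 - 26868 = -57430018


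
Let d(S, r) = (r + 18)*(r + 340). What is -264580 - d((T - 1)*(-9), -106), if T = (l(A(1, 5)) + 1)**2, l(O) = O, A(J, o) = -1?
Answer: -243988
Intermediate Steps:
T = 0 (T = (-1 + 1)**2 = 0**2 = 0)
d(S, r) = (18 + r)*(340 + r)
-264580 - d((T - 1)*(-9), -106) = -264580 - (6120 + (-106)**2 + 358*(-106)) = -264580 - (6120 + 11236 - 37948) = -264580 - 1*(-20592) = -264580 + 20592 = -243988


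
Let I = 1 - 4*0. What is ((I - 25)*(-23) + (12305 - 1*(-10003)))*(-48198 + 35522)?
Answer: -289773360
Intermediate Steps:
I = 1 (I = 1 + 0 = 1)
((I - 25)*(-23) + (12305 - 1*(-10003)))*(-48198 + 35522) = ((1 - 25)*(-23) + (12305 - 1*(-10003)))*(-48198 + 35522) = (-24*(-23) + (12305 + 10003))*(-12676) = (552 + 22308)*(-12676) = 22860*(-12676) = -289773360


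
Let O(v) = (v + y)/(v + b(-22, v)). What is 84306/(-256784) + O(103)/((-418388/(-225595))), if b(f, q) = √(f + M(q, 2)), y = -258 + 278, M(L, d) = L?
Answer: 198422289969/752047409344 ≈ 0.26384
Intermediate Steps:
y = 20
b(f, q) = √(f + q)
O(v) = (20 + v)/(v + √(-22 + v)) (O(v) = (v + 20)/(v + √(-22 + v)) = (20 + v)/(v + √(-22 + v)))
84306/(-256784) + O(103)/((-418388/(-225595))) = 84306/(-256784) + ((20 + 103)/(103 + √(-22 + 103)))/((-418388/(-225595))) = 84306*(-1/256784) + (123/(103 + √81))/((-418388*(-1/225595))) = -42153/128392 + (123/(103 + 9))/(418388/225595) = -42153/128392 + (123/112)*(225595/418388) = -42153/128392 + 27748185/46859456 = 198422289969/752047409344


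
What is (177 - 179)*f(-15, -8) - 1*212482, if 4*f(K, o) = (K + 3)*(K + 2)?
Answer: -212560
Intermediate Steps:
f(K, o) = (2 + K)*(3 + K)/4 (f(K, o) = ((K + 3)*(K + 2))/4 = ((3 + K)*(2 + K))/4 = ((2 + K)*(3 + K))/4 = (2 + K)*(3 + K)/4)
(177 - 179)*f(-15, -8) - 1*212482 = (177 - 179)*(3/2 + (¼)*(-15)² + (5/4)*(-15)) - 1*212482 = -2*(3/2 + (¼)*225 - 75/4) - 212482 = -2*(3/2 + 225/4 - 75/4) - 212482 = -2*39 - 212482 = -78 - 212482 = -212560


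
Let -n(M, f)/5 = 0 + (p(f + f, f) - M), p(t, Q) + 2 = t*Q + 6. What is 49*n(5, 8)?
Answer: -31115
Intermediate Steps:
p(t, Q) = 4 + Q*t (p(t, Q) = -2 + (t*Q + 6) = -2 + (Q*t + 6) = -2 + (6 + Q*t) = 4 + Q*t)
n(M, f) = -20 - 10*f**2 + 5*M (n(M, f) = -5*(0 + ((4 + f*(f + f)) - M)) = -5*(0 + ((4 + f*(2*f)) - M)) = -5*(0 + ((4 + 2*f**2) - M)) = -5*(0 + (4 - M + 2*f**2)) = -5*(4 - M + 2*f**2) = -20 - 10*f**2 + 5*M)
49*n(5, 8) = 49*(-20 - 10*8**2 + 5*5) = 49*(-20 - 10*64 + 25) = 49*(-20 - 640 + 25) = 49*(-635) = -31115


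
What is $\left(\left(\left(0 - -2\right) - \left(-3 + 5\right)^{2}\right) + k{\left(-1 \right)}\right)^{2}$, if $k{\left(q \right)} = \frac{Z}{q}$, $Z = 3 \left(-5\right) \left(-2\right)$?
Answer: $1024$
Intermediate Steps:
$Z = 30$ ($Z = \left(-15\right) \left(-2\right) = 30$)
$k{\left(q \right)} = \frac{30}{q}$
$\left(\left(\left(0 - -2\right) - \left(-3 + 5\right)^{2}\right) + k{\left(-1 \right)}\right)^{2} = \left(\left(\left(0 - -2\right) - \left(-3 + 5\right)^{2}\right) + \frac{30}{-1}\right)^{2} = \left(\left(\left(0 + 2\right) - 2^{2}\right) + 30 \left(-1\right)\right)^{2} = \left(\left(2 - 4\right) - 30\right)^{2} = \left(-2 - 30\right)^{2} = \left(-32\right)^{2} = 1024$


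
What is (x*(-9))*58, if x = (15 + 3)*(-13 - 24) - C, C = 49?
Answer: 373230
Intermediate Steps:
x = -715 (x = (15 + 3)*(-13 - 24) - 1*49 = 18*(-37) - 49 = -666 - 49 = -715)
(x*(-9))*58 = -715*(-9)*58 = 6435*58 = 373230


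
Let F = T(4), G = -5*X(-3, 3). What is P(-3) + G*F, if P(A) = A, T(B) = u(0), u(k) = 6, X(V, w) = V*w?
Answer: 267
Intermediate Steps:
T(B) = 6
G = 45 (G = -(-15)*3 = -5*(-9) = 45)
F = 6
P(-3) + G*F = -3 + 45*6 = -3 + 270 = 267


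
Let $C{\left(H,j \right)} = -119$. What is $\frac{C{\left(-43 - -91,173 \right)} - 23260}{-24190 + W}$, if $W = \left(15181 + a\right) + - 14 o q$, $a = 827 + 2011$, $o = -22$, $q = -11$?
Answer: $\frac{23379}{9559} \approx 2.4458$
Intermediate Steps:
$a = 2838$
$W = 14631$ ($W = \left(15181 + 2838\right) + \left(-14\right) \left(-22\right) \left(-11\right) = 18019 + 308 \left(-11\right) = 18019 - 3388 = 14631$)
$\frac{C{\left(-43 - -91,173 \right)} - 23260}{-24190 + W} = \frac{-119 - 23260}{-24190 + 14631} = - \frac{23379}{-9559} = \left(-23379\right) \left(- \frac{1}{9559}\right) = \frac{23379}{9559}$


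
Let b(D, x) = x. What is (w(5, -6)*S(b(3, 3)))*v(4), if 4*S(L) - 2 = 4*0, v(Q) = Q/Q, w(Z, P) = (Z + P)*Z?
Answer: -5/2 ≈ -2.5000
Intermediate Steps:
w(Z, P) = Z*(P + Z) (w(Z, P) = (P + Z)*Z = Z*(P + Z))
v(Q) = 1
S(L) = ½ (S(L) = ½ + (4*0)/4 = ½ + (¼)*0 = ½ + 0 = ½)
(w(5, -6)*S(b(3, 3)))*v(4) = ((5*(-6 + 5))*(½))*1 = ((5*(-1))*(½))*1 = -5*½*1 = -5/2*1 = -5/2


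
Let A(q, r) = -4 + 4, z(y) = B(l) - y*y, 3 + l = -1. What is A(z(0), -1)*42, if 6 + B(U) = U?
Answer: 0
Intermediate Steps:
l = -4 (l = -3 - 1 = -4)
B(U) = -6 + U
z(y) = -10 - y**2 (z(y) = (-6 - 4) - y*y = -10 - y**2)
A(q, r) = 0
A(z(0), -1)*42 = 0*42 = 0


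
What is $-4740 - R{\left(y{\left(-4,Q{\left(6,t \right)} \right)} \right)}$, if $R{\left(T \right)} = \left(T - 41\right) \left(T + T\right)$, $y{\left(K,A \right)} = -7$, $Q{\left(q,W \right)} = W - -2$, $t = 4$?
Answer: $-5412$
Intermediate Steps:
$Q{\left(q,W \right)} = 2 + W$ ($Q{\left(q,W \right)} = W + 2 = 2 + W$)
$R{\left(T \right)} = 2 T \left(-41 + T\right)$ ($R{\left(T \right)} = \left(-41 + T\right) 2 T = 2 T \left(-41 + T\right)$)
$-4740 - R{\left(y{\left(-4,Q{\left(6,t \right)} \right)} \right)} = -4740 - 2 \left(-7\right) \left(-41 - 7\right) = -4740 - 2 \left(-7\right) \left(-48\right) = -4740 - 672 = -5412$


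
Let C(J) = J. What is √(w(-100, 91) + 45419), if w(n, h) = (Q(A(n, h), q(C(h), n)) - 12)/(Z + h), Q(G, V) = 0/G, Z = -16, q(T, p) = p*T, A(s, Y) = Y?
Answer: √1135471/5 ≈ 213.12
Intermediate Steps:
q(T, p) = T*p
Q(G, V) = 0
w(n, h) = -12/(-16 + h) (w(n, h) = (0 - 12)/(-16 + h) = -12/(-16 + h))
√(w(-100, 91) + 45419) = √(-12/(-16 + 91) + 45419) = √(-12/75 + 45419) = √(-12*1/75 + 45419) = √(-4/25 + 45419) = √(1135471/25) = √1135471/5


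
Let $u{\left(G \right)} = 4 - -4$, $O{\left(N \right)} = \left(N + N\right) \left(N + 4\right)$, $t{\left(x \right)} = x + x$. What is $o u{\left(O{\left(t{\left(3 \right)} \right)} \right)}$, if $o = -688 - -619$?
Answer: $-552$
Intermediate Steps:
$t{\left(x \right)} = 2 x$
$O{\left(N \right)} = 2 N \left(4 + N\right)$
$u{\left(G \right)} = 8$ ($u{\left(G \right)} = 4 + 4 = 8$)
$o = -69$ ($o = -688 + 619 = -69$)
$o u{\left(O{\left(t{\left(3 \right)} \right)} \right)} = \left(-69\right) 8 = -552$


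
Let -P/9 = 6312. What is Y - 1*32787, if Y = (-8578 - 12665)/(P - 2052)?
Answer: -643273859/19620 ≈ -32787.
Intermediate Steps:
P = -56808 (P = -9*6312 = -56808)
Y = 7081/19620 (Y = (-8578 - 12665)/(-56808 - 2052) = -21243/(-58860) = -21243*(-1/58860) = 7081/19620 ≈ 0.36091)
Y - 1*32787 = 7081/19620 - 1*32787 = 7081/19620 - 32787 = -643273859/19620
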